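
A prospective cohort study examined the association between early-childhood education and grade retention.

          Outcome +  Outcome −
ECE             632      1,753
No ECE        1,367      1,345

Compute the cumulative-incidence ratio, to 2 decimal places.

0.53

Cells: a = 632, b = 1753, c = 1367, d = 1345.
Risk in exposed = 632/2385 = 0.26499; risk in unexposed = 1367/2712 = 0.50406.
RR = 0.26499 / 0.50406 = 0.52571
The risk is 47% lower among the exposed than among the unexposed.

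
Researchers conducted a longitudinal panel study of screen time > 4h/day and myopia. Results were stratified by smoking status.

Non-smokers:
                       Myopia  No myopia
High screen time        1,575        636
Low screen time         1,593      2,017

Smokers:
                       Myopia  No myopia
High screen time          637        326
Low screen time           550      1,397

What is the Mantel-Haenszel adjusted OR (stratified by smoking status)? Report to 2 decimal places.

3.61

OR_MH = Σ(aᵢdᵢ/nᵢ) / Σ(bᵢcᵢ/nᵢ), where nᵢ is the stratum total.
Stratum 1 (Non-smokers): n = 5821; a·d/n = 1575·2017/5821 = 545.7439; b·c/n = 636·1593/5821 = 174.0505
Stratum 2 (Smokers): n = 2910; a·d/n = 637·1397/2910 = 305.8038; b·c/n = 326·550/2910 = 61.6151
OR_MH = (545.7439 + 305.8038) / (174.0505 + 61.6151) = 851.5476 / 235.6656 = 3.61337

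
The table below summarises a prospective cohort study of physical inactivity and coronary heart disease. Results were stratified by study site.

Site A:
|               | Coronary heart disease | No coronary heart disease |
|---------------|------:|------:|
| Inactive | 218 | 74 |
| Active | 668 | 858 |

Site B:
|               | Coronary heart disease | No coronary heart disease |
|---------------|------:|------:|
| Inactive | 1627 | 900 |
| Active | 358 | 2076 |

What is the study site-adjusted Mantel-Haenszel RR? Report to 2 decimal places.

RR_MH = Σ(aᵢ·n₀ᵢ/nᵢ) / Σ(cᵢ·n₁ᵢ/nᵢ), with n₁ᵢ = aᵢ+bᵢ (exposed), n₀ᵢ = cᵢ+dᵢ (unexposed), nᵢ = n₁ᵢ+n₀ᵢ.
Stratum 1 (Site A): n₁ = 292, n₀ = 1526, n = 1818; a·n₀/n = 218·1526/1818 = 182.9857; c·n₁/n = 668·292/1818 = 107.2915
Stratum 2 (Site B): n₁ = 2527, n₀ = 2434, n = 4961; a·n₀/n = 1627·2434/4961 = 798.2499; c·n₁/n = 358·2527/4961 = 182.3556
RR_MH = (182.9857 + 798.2499) / (107.2915 + 182.3556) = 981.2356 / 289.6471 = 3.38769

3.39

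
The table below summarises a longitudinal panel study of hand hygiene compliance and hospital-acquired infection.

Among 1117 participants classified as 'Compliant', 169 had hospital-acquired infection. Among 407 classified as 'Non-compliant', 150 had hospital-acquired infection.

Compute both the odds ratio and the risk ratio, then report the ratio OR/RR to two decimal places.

0.74

From the description: a = 169, b = 948, c = 150, d = 257.
OR = (169·257)/(948·150) = 43433/142200 = 0.30544
Risk in exposed = 169/1117 = 0.15130; risk in unexposed = 150/407 = 0.36855; RR = 0.41052
OR/RR = 0.30544 / 0.41052 = 0.74402
The outcome is not rare, so the OR lies further from 1 than the RR.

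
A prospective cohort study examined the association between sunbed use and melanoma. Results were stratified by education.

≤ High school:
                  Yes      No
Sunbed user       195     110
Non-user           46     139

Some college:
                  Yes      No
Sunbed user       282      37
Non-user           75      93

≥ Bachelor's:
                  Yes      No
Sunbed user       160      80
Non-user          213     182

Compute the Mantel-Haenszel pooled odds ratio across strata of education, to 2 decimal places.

OR_MH = Σ(aᵢdᵢ/nᵢ) / Σ(bᵢcᵢ/nᵢ), where nᵢ is the stratum total.
Stratum 1 (≤ High school): n = 490; a·d/n = 195·139/490 = 55.3163; b·c/n = 110·46/490 = 10.3265
Stratum 2 (Some college): n = 487; a·d/n = 282·93/487 = 53.8522; b·c/n = 37·75/487 = 5.6982
Stratum 3 (≥ Bachelor's): n = 635; a·d/n = 160·182/635 = 45.8583; b·c/n = 80·213/635 = 26.8346
OR_MH = (55.3163 + 53.8522 + 45.8583) / (10.3265 + 5.6982 + 26.8346) = 155.0268 / 42.8593 = 3.61711

3.62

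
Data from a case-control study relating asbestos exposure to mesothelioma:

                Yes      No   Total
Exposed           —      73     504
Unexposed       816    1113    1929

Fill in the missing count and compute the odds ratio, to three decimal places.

The missing cell is in the exposed row: 504 − 73 = 431.
So a = 431, b = 73, c = 816, d = 1113.
OR = (a·d)/(b·c) = (431 × 1113) / (73 × 816) = 479703 / 59568 = 8.05303

8.053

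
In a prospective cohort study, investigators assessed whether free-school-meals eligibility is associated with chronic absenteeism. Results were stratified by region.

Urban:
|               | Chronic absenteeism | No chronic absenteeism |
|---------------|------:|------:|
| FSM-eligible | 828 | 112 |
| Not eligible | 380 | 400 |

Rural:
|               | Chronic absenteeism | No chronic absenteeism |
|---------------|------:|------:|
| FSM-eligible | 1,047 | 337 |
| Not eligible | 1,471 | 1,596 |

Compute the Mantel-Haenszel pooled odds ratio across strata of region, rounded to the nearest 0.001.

OR_MH = Σ(aᵢdᵢ/nᵢ) / Σ(bᵢcᵢ/nᵢ), where nᵢ is the stratum total.
Stratum 1 (Urban): n = 1720; a·d/n = 828·400/1720 = 192.5581; b·c/n = 112·380/1720 = 24.7442
Stratum 2 (Rural): n = 4451; a·d/n = 1047·1596/4451 = 375.4239; b·c/n = 337·1471/4451 = 111.3743
OR_MH = (192.5581 + 375.4239) / (24.7442 + 111.3743) = 567.9821 / 136.1185 = 4.17270

4.173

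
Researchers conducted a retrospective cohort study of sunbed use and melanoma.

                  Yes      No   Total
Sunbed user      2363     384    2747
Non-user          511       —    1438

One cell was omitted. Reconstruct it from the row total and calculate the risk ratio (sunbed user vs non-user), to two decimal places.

2.42

The missing cell is in the unexposed row: 1438 − 511 = 927.
So a = 2363, b = 384, c = 511, d = 927.
RR = [a/(a+b)] / [c/(c+d)] = (2363/2747) / (511/1438) = 0.86021/0.35535 = 2.42071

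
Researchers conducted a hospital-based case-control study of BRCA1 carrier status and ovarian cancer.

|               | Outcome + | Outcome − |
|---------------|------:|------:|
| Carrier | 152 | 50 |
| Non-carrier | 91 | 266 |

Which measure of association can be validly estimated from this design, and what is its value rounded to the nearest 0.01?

8.89

Cells: a = 152, b = 50, c = 91, d = 266.
This is a hospital-based case-control study: participants were sampled on outcome status, so risks in the source population cannot be estimated directly — relative risk is not valid here. The odds ratio is the appropriate measure.
OR = (a·d)/(b·c) = (152 × 266) / (50 × 91) = 40432 / 4550 = 8.88615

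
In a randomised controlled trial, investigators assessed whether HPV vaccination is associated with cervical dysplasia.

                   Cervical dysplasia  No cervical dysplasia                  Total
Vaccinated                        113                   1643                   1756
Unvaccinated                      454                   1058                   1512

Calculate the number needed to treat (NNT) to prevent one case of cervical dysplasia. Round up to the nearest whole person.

5

Risk in treated group = 113/1756 = 0.06435; risk in control = 454/1512 = 0.30026.
Absolute risk reduction = 0.30026 − 0.06435 = 0.23591
NNT = 1 / ARR = 1 / 0.23591 = 4.239 → round up → 5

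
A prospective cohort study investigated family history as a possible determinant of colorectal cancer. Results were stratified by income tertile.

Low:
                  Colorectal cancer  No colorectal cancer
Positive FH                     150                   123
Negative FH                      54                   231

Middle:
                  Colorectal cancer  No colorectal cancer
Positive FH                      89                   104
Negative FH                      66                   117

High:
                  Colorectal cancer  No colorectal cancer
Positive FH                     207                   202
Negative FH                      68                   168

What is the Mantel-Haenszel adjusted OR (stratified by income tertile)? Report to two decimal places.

2.79

OR_MH = Σ(aᵢdᵢ/nᵢ) / Σ(bᵢcᵢ/nᵢ), where nᵢ is the stratum total.
Stratum 1 (Low): n = 558; a·d/n = 150·231/558 = 62.0968; b·c/n = 123·54/558 = 11.9032
Stratum 2 (Middle): n = 376; a·d/n = 89·117/376 = 27.6941; b·c/n = 104·66/376 = 18.2553
Stratum 3 (High): n = 645; a·d/n = 207·168/645 = 53.9163; b·c/n = 202·68/645 = 21.2961
OR_MH = (62.0968 + 27.6941 + 53.9163) / (11.9032 + 18.2553 + 21.2961) = 143.7072 / 51.4547 = 2.79289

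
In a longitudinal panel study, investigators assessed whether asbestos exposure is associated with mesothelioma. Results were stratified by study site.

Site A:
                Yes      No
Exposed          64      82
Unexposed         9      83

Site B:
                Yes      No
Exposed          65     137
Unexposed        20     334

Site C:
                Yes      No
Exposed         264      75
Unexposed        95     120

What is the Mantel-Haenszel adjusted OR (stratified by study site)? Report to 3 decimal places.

OR_MH = Σ(aᵢdᵢ/nᵢ) / Σ(bᵢcᵢ/nᵢ), where nᵢ is the stratum total.
Stratum 1 (Site A): n = 238; a·d/n = 64·83/238 = 22.3193; b·c/n = 82·9/238 = 3.1008
Stratum 2 (Site B): n = 556; a·d/n = 65·334/556 = 39.0468; b·c/n = 137·20/556 = 4.9281
Stratum 3 (Site C): n = 554; a·d/n = 264·120/554 = 57.1841; b·c/n = 75·95/554 = 12.8610
OR_MH = (22.3193 + 39.0468 + 57.1841) / (3.1008 + 4.9281 + 12.8610) = 118.5502 / 20.8899 = 5.67500

5.675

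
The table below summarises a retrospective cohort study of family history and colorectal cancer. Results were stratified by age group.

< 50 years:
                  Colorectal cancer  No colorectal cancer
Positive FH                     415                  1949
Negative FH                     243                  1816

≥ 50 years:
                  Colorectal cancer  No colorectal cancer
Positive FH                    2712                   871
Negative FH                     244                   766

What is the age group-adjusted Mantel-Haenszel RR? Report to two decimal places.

RR_MH = Σ(aᵢ·n₀ᵢ/nᵢ) / Σ(cᵢ·n₁ᵢ/nᵢ), with n₁ᵢ = aᵢ+bᵢ (exposed), n₀ᵢ = cᵢ+dᵢ (unexposed), nᵢ = n₁ᵢ+n₀ᵢ.
Stratum 1 (< 50 years): n₁ = 2364, n₀ = 2059, n = 4423; a·n₀/n = 415·2059/4423 = 193.1913; c·n₁/n = 243·2364/4423 = 129.8784
Stratum 2 (≥ 50 years): n₁ = 3583, n₀ = 1010, n = 4593; a·n₀/n = 2712·1010/4593 = 596.3684; c·n₁/n = 244·3583/4593 = 190.3444
RR_MH = (193.1913 + 596.3684) / (129.8784 + 190.3444) = 789.5597 / 320.2228 = 2.46566

2.47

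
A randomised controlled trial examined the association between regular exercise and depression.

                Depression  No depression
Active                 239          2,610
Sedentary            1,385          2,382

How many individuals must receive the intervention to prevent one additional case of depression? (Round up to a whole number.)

Risk in treated group = 239/2849 = 0.08389; risk in control = 1385/3767 = 0.36767.
Absolute risk reduction = 0.36767 − 0.08389 = 0.28378
NNT = 1 / ARR = 1 / 0.28378 = 3.524 → round up → 4

4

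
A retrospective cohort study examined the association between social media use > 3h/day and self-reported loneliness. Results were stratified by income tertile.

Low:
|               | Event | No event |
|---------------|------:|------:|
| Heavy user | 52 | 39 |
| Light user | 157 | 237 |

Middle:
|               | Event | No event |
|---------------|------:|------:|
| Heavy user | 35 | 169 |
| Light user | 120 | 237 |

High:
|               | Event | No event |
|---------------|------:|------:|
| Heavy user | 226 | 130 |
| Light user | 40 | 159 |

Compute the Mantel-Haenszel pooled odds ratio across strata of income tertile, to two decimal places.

OR_MH = Σ(aᵢdᵢ/nᵢ) / Σ(bᵢcᵢ/nᵢ), where nᵢ is the stratum total.
Stratum 1 (Low): n = 485; a·d/n = 52·237/485 = 25.4103; b·c/n = 39·157/485 = 12.6247
Stratum 2 (Middle): n = 561; a·d/n = 35·237/561 = 14.7861; b·c/n = 169·120/561 = 36.1497
Stratum 3 (High): n = 555; a·d/n = 226·159/555 = 64.7459; b·c/n = 130·40/555 = 9.3694
OR_MH = (25.4103 + 14.7861 + 64.7459) / (12.6247 + 36.1497 + 9.3694) = 104.9424 / 58.1438 = 1.80487

1.80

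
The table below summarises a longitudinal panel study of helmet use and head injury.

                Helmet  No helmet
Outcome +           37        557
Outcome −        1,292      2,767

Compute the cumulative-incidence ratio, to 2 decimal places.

Reading the table with exposure as columns: a = 37 (Helmet, case), b = 1292 (Helmet, non-case), c = 557 (No helmet, case), d = 2767.
Risk in exposed = 37/1329 = 0.02784; risk in unexposed = 557/3324 = 0.16757.
RR = 0.02784 / 0.16757 = 0.16614
The risk is 83% lower among the exposed than among the unexposed.

0.17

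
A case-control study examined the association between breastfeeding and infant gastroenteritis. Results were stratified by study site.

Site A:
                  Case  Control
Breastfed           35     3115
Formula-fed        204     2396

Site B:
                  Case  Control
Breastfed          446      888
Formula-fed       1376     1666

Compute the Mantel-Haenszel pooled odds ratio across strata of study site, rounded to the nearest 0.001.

0.473

OR_MH = Σ(aᵢdᵢ/nᵢ) / Σ(bᵢcᵢ/nᵢ), where nᵢ is the stratum total.
Stratum 1 (Site A): n = 5750; a·d/n = 35·2396/5750 = 14.5843; b·c/n = 3115·204/5750 = 110.5148
Stratum 2 (Site B): n = 4376; a·d/n = 446·1666/4376 = 169.7980; b·c/n = 888·1376/4376 = 279.2249
OR_MH = (14.5843 + 169.7980) / (110.5148 + 279.2249) = 184.3823 / 389.7396 = 0.47309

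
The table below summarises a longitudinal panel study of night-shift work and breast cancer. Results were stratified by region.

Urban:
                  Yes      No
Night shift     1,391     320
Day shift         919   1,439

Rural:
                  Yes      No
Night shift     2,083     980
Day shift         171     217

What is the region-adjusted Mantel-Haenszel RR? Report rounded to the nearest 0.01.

RR_MH = Σ(aᵢ·n₀ᵢ/nᵢ) / Σ(cᵢ·n₁ᵢ/nᵢ), with n₁ᵢ = aᵢ+bᵢ (exposed), n₀ᵢ = cᵢ+dᵢ (unexposed), nᵢ = n₁ᵢ+n₀ᵢ.
Stratum 1 (Urban): n₁ = 1711, n₀ = 2358, n = 4069; a·n₀/n = 1391·2358/4069 = 806.0895; c·n₁/n = 919·1711/4069 = 386.4362
Stratum 2 (Rural): n₁ = 3063, n₀ = 388, n = 3451; a·n₀/n = 2083·388/3451 = 234.1941; c·n₁/n = 171·3063/3451 = 151.7743
RR_MH = (806.0895 + 234.1941) / (386.4362 + 151.7743) = 1040.2836 / 538.2105 = 1.93286

1.93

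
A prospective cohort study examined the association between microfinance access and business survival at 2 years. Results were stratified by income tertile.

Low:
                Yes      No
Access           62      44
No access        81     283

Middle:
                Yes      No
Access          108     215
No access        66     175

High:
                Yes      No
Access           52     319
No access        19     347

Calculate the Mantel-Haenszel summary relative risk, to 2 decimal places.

RR_MH = Σ(aᵢ·n₀ᵢ/nᵢ) / Σ(cᵢ·n₁ᵢ/nᵢ), with n₁ᵢ = aᵢ+bᵢ (exposed), n₀ᵢ = cᵢ+dᵢ (unexposed), nᵢ = n₁ᵢ+n₀ᵢ.
Stratum 1 (Low): n₁ = 106, n₀ = 364, n = 470; a·n₀/n = 62·364/470 = 48.0170; c·n₁/n = 81·106/470 = 18.2681
Stratum 2 (Middle): n₁ = 323, n₀ = 241, n = 564; a·n₀/n = 108·241/564 = 46.1489; c·n₁/n = 66·323/564 = 37.7979
Stratum 3 (High): n₁ = 371, n₀ = 366, n = 737; a·n₀/n = 52·366/737 = 25.8236; c·n₁/n = 19·371/737 = 9.5645
RR_MH = (48.0170 + 46.1489 + 25.8236) / (18.2681 + 37.7979 + 9.5645) = 119.9896 / 65.6304 = 1.82826

1.83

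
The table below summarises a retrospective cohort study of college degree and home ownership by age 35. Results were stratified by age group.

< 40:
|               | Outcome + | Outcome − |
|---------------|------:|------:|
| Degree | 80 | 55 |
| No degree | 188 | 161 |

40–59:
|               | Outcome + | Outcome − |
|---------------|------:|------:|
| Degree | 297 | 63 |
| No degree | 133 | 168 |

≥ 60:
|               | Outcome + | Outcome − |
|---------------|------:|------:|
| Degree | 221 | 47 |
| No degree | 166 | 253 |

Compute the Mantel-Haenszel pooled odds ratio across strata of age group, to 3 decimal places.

OR_MH = Σ(aᵢdᵢ/nᵢ) / Σ(bᵢcᵢ/nᵢ), where nᵢ is the stratum total.
Stratum 1 (< 40): n = 484; a·d/n = 80·161/484 = 26.6116; b·c/n = 55·188/484 = 21.3636
Stratum 2 (40–59): n = 661; a·d/n = 297·168/661 = 75.4856; b·c/n = 63·133/661 = 12.6762
Stratum 3 (≥ 60): n = 687; a·d/n = 221·253/687 = 81.3872; b·c/n = 47·166/687 = 11.3566
OR_MH = (26.6116 + 75.4856 + 81.3872) / (21.3636 + 12.6762 + 11.3566) = 183.4844 / 45.3965 = 4.04182

4.042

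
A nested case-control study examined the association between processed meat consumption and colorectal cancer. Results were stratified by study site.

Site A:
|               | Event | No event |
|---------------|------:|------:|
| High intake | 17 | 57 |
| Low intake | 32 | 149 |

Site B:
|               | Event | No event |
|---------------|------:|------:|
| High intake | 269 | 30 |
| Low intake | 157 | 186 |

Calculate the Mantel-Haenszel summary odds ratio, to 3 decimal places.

OR_MH = Σ(aᵢdᵢ/nᵢ) / Σ(bᵢcᵢ/nᵢ), where nᵢ is the stratum total.
Stratum 1 (Site A): n = 255; a·d/n = 17·149/255 = 9.9333; b·c/n = 57·32/255 = 7.1529
Stratum 2 (Site B): n = 642; a·d/n = 269·186/642 = 77.9346; b·c/n = 30·157/642 = 7.3364
OR_MH = (9.9333 + 77.9346) / (7.1529 + 7.3364) = 87.8679 / 14.4894 = 6.06429

6.064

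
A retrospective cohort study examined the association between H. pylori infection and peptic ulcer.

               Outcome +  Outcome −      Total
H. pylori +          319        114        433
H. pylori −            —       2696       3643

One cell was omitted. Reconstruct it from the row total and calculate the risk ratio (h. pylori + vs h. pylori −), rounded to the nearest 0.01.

The missing cell is in the unexposed row: 3643 − 2696 = 947.
So a = 319, b = 114, c = 947, d = 2696.
RR = [a/(a+b)] / [c/(c+d)] = (319/433) / (947/3643) = 0.73672/0.25995 = 2.83408

2.83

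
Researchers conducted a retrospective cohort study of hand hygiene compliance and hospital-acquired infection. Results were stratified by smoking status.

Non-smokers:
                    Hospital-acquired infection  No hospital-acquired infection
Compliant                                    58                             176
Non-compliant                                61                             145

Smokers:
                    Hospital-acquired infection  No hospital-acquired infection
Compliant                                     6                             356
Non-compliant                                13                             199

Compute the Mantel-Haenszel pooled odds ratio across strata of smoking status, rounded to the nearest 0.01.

0.65

OR_MH = Σ(aᵢdᵢ/nᵢ) / Σ(bᵢcᵢ/nᵢ), where nᵢ is the stratum total.
Stratum 1 (Non-smokers): n = 440; a·d/n = 58·145/440 = 19.1136; b·c/n = 176·61/440 = 24.4000
Stratum 2 (Smokers): n = 574; a·d/n = 6·199/574 = 2.0801; b·c/n = 356·13/574 = 8.0627
OR_MH = (19.1136 + 2.0801) / (24.4000 + 8.0627) = 21.1938 / 32.4627 = 0.65287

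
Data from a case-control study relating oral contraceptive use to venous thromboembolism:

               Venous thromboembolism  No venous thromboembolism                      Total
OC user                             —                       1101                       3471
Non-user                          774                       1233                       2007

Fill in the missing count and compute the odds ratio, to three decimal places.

3.429

The missing cell is in the exposed row: 3471 − 1101 = 2370.
So a = 2370, b = 1101, c = 774, d = 1233.
OR = (a·d)/(b·c) = (2370 × 1233) / (1101 × 774) = 2922210 / 852174 = 3.42912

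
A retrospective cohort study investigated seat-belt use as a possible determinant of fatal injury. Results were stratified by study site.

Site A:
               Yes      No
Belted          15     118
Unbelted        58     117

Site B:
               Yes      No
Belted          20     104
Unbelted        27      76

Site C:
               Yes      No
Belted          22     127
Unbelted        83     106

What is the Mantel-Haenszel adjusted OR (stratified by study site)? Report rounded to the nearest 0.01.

0.29

OR_MH = Σ(aᵢdᵢ/nᵢ) / Σ(bᵢcᵢ/nᵢ), where nᵢ is the stratum total.
Stratum 1 (Site A): n = 308; a·d/n = 15·117/308 = 5.6981; b·c/n = 118·58/308 = 22.2208
Stratum 2 (Site B): n = 227; a·d/n = 20·76/227 = 6.6960; b·c/n = 104·27/227 = 12.3700
Stratum 3 (Site C): n = 338; a·d/n = 22·106/338 = 6.8994; b·c/n = 127·83/338 = 31.1864
OR_MH = (5.6981 + 6.6960 + 6.8994) / (22.2208 + 12.3700 + 31.1864) = 19.2935 / 65.7772 = 0.29332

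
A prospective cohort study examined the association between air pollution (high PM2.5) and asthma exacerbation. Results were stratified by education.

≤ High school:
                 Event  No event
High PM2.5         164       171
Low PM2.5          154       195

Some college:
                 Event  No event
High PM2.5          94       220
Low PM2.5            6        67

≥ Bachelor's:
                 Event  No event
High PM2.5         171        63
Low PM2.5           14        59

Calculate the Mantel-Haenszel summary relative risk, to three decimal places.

1.562

RR_MH = Σ(aᵢ·n₀ᵢ/nᵢ) / Σ(cᵢ·n₁ᵢ/nᵢ), with n₁ᵢ = aᵢ+bᵢ (exposed), n₀ᵢ = cᵢ+dᵢ (unexposed), nᵢ = n₁ᵢ+n₀ᵢ.
Stratum 1 (≤ High school): n₁ = 335, n₀ = 349, n = 684; a·n₀/n = 164·349/684 = 83.6784; c·n₁/n = 154·335/684 = 75.4240
Stratum 2 (Some college): n₁ = 314, n₀ = 73, n = 387; a·n₀/n = 94·73/387 = 17.7313; c·n₁/n = 6·314/387 = 4.8682
Stratum 3 (≥ Bachelor's): n₁ = 234, n₀ = 73, n = 307; a·n₀/n = 171·73/307 = 40.6612; c·n₁/n = 14·234/307 = 10.6710
RR_MH = (83.6784 + 17.7313 + 40.6612) / (75.4240 + 4.8682 + 10.6710) = 142.0709 / 90.9632 = 1.56185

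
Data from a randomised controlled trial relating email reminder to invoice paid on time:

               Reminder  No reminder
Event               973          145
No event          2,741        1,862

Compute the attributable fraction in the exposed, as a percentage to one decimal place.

Reading the table with exposure as columns: a = 973 (Reminder, case), b = 2741 (Reminder, non-case), c = 145 (No reminder, case), d = 1862.
Risk in exposed = 973/3714 = 0.26198; risk in unexposed = 145/2007 = 0.07225.
RR = 0.26198/0.07225 = 3.62619
AR% = (RR − 1)/RR × 100 = (3.62619 − 1)/3.62619 × 100 = 72.4228%

72.4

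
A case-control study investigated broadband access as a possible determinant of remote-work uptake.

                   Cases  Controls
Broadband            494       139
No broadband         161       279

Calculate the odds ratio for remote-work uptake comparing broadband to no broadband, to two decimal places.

Cells: a = 494, b = 139, c = 161, d = 279.
OR = (a·d)/(b·c) = (494 × 279) / (139 × 161) = 137826 / 22379 = 6.15872
The odds of remote-work uptake are about 6.16 times as high in the broadband group.

6.16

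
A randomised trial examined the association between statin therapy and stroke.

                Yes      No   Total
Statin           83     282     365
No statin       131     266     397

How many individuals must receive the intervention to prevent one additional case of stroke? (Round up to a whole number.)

10

Risk in treated group = 83/365 = 0.22740; risk in control = 131/397 = 0.32997.
Absolute risk reduction = 0.32997 − 0.22740 = 0.10258
NNT = 1 / ARR = 1 / 0.10258 = 9.749 → round up → 10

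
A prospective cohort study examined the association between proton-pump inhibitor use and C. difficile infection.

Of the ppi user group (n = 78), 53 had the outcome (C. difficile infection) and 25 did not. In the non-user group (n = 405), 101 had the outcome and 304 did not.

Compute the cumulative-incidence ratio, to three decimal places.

2.725

From the description: a = 53, b = 25, c = 101, d = 304.
Risk in exposed = 53/78 = 0.67949; risk in unexposed = 101/405 = 0.24938.
RR = 0.67949 / 0.24938 = 2.72468
The risk among the exposed is 2.72 times that among the unexposed.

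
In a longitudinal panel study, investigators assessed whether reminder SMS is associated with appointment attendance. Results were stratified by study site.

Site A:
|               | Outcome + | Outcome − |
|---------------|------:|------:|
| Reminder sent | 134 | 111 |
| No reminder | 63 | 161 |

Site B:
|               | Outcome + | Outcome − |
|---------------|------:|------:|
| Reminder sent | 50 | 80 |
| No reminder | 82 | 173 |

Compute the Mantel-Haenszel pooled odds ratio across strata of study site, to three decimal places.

OR_MH = Σ(aᵢdᵢ/nᵢ) / Σ(bᵢcᵢ/nᵢ), where nᵢ is the stratum total.
Stratum 1 (Site A): n = 469; a·d/n = 134·161/469 = 46.0000; b·c/n = 111·63/469 = 14.9104
Stratum 2 (Site B): n = 385; a·d/n = 50·173/385 = 22.4675; b·c/n = 80·82/385 = 17.0390
OR_MH = (46.0000 + 22.4675) / (14.9104 + 17.0390) = 68.4675 / 31.9494 = 2.14300

2.143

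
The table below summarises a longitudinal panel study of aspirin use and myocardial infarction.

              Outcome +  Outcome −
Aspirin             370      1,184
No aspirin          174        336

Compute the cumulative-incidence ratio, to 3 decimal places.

0.698

Cells: a = 370, b = 1184, c = 174, d = 336.
Risk in exposed = 370/1554 = 0.23810; risk in unexposed = 174/510 = 0.34118.
RR = 0.23810 / 0.34118 = 0.69787
The risk is 30% lower among the exposed than among the unexposed.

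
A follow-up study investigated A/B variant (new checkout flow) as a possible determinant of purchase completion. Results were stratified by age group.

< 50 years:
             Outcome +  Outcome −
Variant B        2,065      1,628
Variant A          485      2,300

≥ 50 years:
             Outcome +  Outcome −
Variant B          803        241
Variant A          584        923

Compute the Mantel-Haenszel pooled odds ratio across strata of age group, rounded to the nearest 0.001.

OR_MH = Σ(aᵢdᵢ/nᵢ) / Σ(bᵢcᵢ/nᵢ), where nᵢ is the stratum total.
Stratum 1 (< 50 years): n = 6478; a·d/n = 2065·2300/6478 = 733.1738; b·c/n = 1628·485/6478 = 121.8864
Stratum 2 (≥ 50 years): n = 2551; a·d/n = 803·923/2551 = 290.5406; b·c/n = 241·584/2551 = 55.1721
OR_MH = (733.1738 + 290.5406) / (121.8864 + 55.1721) = 1023.7144 / 177.0585 = 5.78179

5.782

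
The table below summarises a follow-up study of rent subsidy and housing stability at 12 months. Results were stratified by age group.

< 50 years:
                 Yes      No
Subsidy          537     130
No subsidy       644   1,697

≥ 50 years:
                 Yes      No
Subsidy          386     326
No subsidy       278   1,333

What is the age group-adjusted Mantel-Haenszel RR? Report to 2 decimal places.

3.01

RR_MH = Σ(aᵢ·n₀ᵢ/nᵢ) / Σ(cᵢ·n₁ᵢ/nᵢ), with n₁ᵢ = aᵢ+bᵢ (exposed), n₀ᵢ = cᵢ+dᵢ (unexposed), nᵢ = n₁ᵢ+n₀ᵢ.
Stratum 1 (< 50 years): n₁ = 667, n₀ = 2341, n = 3008; a·n₀/n = 537·2341/3008 = 417.9245; c·n₁/n = 644·667/3008 = 142.8019
Stratum 2 (≥ 50 years): n₁ = 712, n₀ = 1611, n = 2323; a·n₀/n = 386·1611/2323 = 267.6909; c·n₁/n = 278·712/2323 = 85.2071
RR_MH = (417.9245 + 267.6909) / (142.8019 + 85.2071) = 685.6155 / 228.0089 = 3.00697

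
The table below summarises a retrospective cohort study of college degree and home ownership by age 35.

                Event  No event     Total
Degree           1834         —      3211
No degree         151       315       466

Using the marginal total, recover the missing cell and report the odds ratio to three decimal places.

2.778

The missing cell is in the exposed row: 3211 − 1834 = 1377.
So a = 1834, b = 1377, c = 151, d = 315.
OR = (a·d)/(b·c) = (1834 × 315) / (1377 × 151) = 577710 / 207927 = 2.77843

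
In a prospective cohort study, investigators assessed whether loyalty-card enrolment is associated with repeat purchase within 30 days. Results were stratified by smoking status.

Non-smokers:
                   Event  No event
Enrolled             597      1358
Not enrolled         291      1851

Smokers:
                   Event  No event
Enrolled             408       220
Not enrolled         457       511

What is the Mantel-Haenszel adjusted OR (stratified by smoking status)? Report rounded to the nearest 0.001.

OR_MH = Σ(aᵢdᵢ/nᵢ) / Σ(bᵢcᵢ/nᵢ), where nᵢ is the stratum total.
Stratum 1 (Non-smokers): n = 4097; a·d/n = 597·1851/4097 = 269.7210; b·c/n = 1358·291/4097 = 96.4555
Stratum 2 (Smokers): n = 1596; a·d/n = 408·511/1596 = 130.6316; b·c/n = 220·457/1596 = 62.9950
OR_MH = (269.7210 + 130.6316) / (96.4555 + 62.9950) = 400.3526 / 159.4504 = 2.51083

2.511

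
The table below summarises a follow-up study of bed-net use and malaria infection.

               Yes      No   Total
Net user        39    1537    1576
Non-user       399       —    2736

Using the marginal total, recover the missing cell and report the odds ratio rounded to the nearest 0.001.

0.149

The missing cell is in the unexposed row: 2736 − 399 = 2337.
So a = 39, b = 1537, c = 399, d = 2337.
OR = (a·d)/(b·c) = (39 × 2337) / (1537 × 399) = 91143 / 613263 = 0.14862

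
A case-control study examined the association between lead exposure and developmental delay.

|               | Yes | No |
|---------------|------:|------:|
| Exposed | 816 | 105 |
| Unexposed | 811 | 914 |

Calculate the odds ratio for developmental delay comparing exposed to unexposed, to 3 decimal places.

Cells: a = 816, b = 105, c = 811, d = 914.
OR = (a·d)/(b·c) = (816 × 914) / (105 × 811) = 745824 / 85155 = 8.75843
The odds of developmental delay are about 8.76 times as high in the exposed group.

8.758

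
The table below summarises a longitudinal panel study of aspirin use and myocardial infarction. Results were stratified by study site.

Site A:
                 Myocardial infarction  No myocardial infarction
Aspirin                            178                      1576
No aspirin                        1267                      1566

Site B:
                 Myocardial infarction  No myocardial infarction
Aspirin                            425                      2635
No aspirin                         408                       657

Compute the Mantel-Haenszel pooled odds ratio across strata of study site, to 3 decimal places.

OR_MH = Σ(aᵢdᵢ/nᵢ) / Σ(bᵢcᵢ/nᵢ), where nᵢ is the stratum total.
Stratum 1 (Site A): n = 4587; a·d/n = 178·1566/4587 = 60.7691; b·c/n = 1576·1267/4587 = 435.3155
Stratum 2 (Site B): n = 4125; a·d/n = 425·657/4125 = 67.6909; b·c/n = 2635·408/4125 = 260.6255
OR_MH = (60.7691 + 67.6909) / (435.3155 + 260.6255) = 128.4600 / 695.9409 = 0.18458

0.185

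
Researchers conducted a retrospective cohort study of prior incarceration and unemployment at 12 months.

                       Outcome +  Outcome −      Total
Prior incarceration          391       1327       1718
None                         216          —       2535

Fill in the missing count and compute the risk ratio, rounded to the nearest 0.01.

The missing cell is in the unexposed row: 2535 − 216 = 2319.
So a = 391, b = 1327, c = 216, d = 2319.
RR = [a/(a+b)] / [c/(c+d)] = (391/1718) / (216/2535) = 0.22759/0.08521 = 2.67102

2.67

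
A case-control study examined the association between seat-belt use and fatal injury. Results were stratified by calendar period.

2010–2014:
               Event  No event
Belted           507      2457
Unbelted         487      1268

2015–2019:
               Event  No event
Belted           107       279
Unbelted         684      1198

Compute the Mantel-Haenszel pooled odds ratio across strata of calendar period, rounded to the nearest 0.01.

OR_MH = Σ(aᵢdᵢ/nᵢ) / Σ(bᵢcᵢ/nᵢ), where nᵢ is the stratum total.
Stratum 1 (2010–2014): n = 4719; a·d/n = 507·1268/4719 = 136.2314; b·c/n = 2457·487/4719 = 253.5620
Stratum 2 (2015–2019): n = 2268; a·d/n = 107·1198/2268 = 56.5194; b·c/n = 279·684/2268 = 84.1429
OR_MH = (136.2314 + 56.5194) / (253.5620 + 84.1429) = 192.7508 / 337.7048 = 0.57077

0.57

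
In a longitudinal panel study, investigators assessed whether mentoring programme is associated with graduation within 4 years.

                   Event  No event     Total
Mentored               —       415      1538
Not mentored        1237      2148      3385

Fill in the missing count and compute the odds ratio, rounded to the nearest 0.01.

4.70

The missing cell is in the exposed row: 1538 − 415 = 1123.
So a = 1123, b = 415, c = 1237, d = 2148.
OR = (a·d)/(b·c) = (1123 × 2148) / (415 × 1237) = 2412204 / 513355 = 4.69890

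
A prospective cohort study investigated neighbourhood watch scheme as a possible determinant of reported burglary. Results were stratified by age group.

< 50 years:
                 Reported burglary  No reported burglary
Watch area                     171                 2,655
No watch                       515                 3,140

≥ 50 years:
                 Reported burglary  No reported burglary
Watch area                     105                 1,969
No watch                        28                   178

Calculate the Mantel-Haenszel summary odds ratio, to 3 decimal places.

OR_MH = Σ(aᵢdᵢ/nᵢ) / Σ(bᵢcᵢ/nᵢ), where nᵢ is the stratum total.
Stratum 1 (< 50 years): n = 6481; a·d/n = 171·3140/6481 = 82.8483; b·c/n = 2655·515/6481 = 210.9744
Stratum 2 (≥ 50 years): n = 2280; a·d/n = 105·178/2280 = 8.1974; b·c/n = 1969·28/2280 = 24.1807
OR_MH = (82.8483 + 8.1974) / (210.9744 + 24.1807) = 91.0457 / 235.1551 = 0.38717

0.387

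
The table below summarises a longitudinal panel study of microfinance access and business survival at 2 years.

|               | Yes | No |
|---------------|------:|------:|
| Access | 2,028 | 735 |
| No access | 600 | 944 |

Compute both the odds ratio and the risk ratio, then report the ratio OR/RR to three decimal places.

2.298

Cells: a = 2028, b = 735, c = 600, d = 944.
OR = (2028·944)/(735·600) = 1914432/441000 = 4.34112
Risk in exposed = 2028/2763 = 0.73398; risk in unexposed = 600/1544 = 0.38860; RR = 1.88879
OR/RR = 4.34112 / 1.88879 = 2.29836
The outcome is not rare, so the OR lies further from 1 than the RR.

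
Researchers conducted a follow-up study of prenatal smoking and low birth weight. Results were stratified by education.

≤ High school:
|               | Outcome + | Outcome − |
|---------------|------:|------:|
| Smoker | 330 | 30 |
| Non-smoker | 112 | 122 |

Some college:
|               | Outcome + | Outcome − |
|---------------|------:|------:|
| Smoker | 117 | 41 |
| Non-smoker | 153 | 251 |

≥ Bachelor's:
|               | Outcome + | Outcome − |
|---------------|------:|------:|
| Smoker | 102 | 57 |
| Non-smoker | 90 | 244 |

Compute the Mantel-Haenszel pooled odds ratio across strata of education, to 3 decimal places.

6.263

OR_MH = Σ(aᵢdᵢ/nᵢ) / Σ(bᵢcᵢ/nᵢ), where nᵢ is the stratum total.
Stratum 1 (≤ High school): n = 594; a·d/n = 330·122/594 = 67.7778; b·c/n = 30·112/594 = 5.6566
Stratum 2 (Some college): n = 562; a·d/n = 117·251/562 = 52.2544; b·c/n = 41·153/562 = 11.1619
Stratum 3 (≥ Bachelor's): n = 493; a·d/n = 102·244/493 = 50.4828; b·c/n = 57·90/493 = 10.4057
OR_MH = (67.7778 + 52.2544 + 50.4828) / (5.6566 + 11.1619 + 10.4057) = 170.5150 / 27.2242 = 6.26337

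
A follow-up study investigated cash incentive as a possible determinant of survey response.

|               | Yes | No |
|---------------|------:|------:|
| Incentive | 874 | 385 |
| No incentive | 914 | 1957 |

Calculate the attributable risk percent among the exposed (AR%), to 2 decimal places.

Cells: a = 874, b = 385, c = 914, d = 1957.
Risk in exposed = 874/1259 = 0.69420; risk in unexposed = 914/2871 = 0.31836.
RR = 0.69420/0.31836 = 2.18058
AR% = (RR − 1)/RR × 100 = (2.18058 − 1)/2.18058 × 100 = 54.1407%

54.14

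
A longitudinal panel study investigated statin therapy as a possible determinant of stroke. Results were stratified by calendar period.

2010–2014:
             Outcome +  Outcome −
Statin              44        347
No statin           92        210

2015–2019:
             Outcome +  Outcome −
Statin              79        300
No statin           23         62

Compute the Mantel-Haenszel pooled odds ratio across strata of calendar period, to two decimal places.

0.39

OR_MH = Σ(aᵢdᵢ/nᵢ) / Σ(bᵢcᵢ/nᵢ), where nᵢ is the stratum total.
Stratum 1 (2010–2014): n = 693; a·d/n = 44·210/693 = 13.3333; b·c/n = 347·92/693 = 46.0664
Stratum 2 (2015–2019): n = 464; a·d/n = 79·62/464 = 10.5560; b·c/n = 300·23/464 = 14.8707
OR_MH = (13.3333 + 10.5560) / (46.0664 + 14.8707) = 23.8894 / 60.9371 = 0.39203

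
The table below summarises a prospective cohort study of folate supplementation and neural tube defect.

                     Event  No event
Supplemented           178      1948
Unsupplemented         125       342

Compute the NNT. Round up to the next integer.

Risk in treated group = 178/2126 = 0.08373; risk in control = 125/467 = 0.26767.
Absolute risk reduction = 0.26767 − 0.08373 = 0.18394
NNT = 1 / ARR = 1 / 0.18394 = 5.437 → round up → 6

6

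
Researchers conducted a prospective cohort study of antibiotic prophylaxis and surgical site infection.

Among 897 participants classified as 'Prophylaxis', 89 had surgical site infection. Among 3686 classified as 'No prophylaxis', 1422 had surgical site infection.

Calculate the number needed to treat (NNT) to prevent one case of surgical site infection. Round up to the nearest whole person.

4

Risk in treated group = 89/897 = 0.09922; risk in control = 1422/3686 = 0.38578.
Absolute risk reduction = 0.38578 − 0.09922 = 0.28656
NNT = 1 / ARR = 1 / 0.28656 = 3.490 → round up → 4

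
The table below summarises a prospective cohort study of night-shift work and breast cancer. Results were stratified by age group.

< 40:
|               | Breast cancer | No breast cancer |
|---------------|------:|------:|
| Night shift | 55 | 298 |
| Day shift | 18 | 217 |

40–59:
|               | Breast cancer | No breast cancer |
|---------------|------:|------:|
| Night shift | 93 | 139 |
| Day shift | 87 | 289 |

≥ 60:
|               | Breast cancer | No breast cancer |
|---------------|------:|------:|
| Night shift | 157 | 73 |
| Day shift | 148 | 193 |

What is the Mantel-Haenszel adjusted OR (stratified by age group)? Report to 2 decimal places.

2.45

OR_MH = Σ(aᵢdᵢ/nᵢ) / Σ(bᵢcᵢ/nᵢ), where nᵢ is the stratum total.
Stratum 1 (< 40): n = 588; a·d/n = 55·217/588 = 20.2976; b·c/n = 298·18/588 = 9.1224
Stratum 2 (40–59): n = 608; a·d/n = 93·289/608 = 44.2056; b·c/n = 139·87/608 = 19.8898
Stratum 3 (≥ 60): n = 571; a·d/n = 157·193/571 = 53.0665; b·c/n = 73·148/571 = 18.9212
OR_MH = (20.2976 + 44.2056 + 53.0665) / (9.1224 + 19.8898 + 18.9212) = 117.5698 / 47.9334 = 2.45277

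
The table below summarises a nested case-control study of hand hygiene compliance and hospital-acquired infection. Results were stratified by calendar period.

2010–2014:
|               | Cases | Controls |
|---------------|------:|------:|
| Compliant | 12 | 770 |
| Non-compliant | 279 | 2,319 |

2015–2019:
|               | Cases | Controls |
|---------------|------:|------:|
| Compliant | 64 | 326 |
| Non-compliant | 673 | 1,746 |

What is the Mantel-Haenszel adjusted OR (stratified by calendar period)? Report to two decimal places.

OR_MH = Σ(aᵢdᵢ/nᵢ) / Σ(bᵢcᵢ/nᵢ), where nᵢ is the stratum total.
Stratum 1 (2010–2014): n = 3380; a·d/n = 12·2319/3380 = 8.2331; b·c/n = 770·279/3380 = 63.5592
Stratum 2 (2015–2019): n = 2809; a·d/n = 64·1746/2809 = 39.7807; b·c/n = 326·673/2809 = 78.1054
OR_MH = (8.2331 + 39.7807) / (63.5592 + 78.1054) = 48.0138 / 141.6645 = 0.33893

0.34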